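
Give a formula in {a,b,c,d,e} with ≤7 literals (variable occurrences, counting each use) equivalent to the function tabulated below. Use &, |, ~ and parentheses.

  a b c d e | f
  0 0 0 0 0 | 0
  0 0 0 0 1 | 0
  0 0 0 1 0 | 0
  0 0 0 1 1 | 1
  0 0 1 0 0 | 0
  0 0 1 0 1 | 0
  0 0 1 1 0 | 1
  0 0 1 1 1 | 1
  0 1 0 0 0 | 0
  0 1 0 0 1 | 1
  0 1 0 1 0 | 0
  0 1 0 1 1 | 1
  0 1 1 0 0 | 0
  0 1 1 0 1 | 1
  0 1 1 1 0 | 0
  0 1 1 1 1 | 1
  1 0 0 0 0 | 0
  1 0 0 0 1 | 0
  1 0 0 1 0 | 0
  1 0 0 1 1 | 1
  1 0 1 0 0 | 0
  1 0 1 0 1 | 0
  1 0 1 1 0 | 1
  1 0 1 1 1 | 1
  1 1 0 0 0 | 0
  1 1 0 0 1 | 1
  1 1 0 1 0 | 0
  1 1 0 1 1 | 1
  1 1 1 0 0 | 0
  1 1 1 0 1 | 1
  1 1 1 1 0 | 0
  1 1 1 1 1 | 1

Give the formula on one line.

  (d | b) = 00110011111111110011001111111111
  ((d | b) & e) = 00010001010101010001000101010101
  (c & d) = 00000011000000110000001100000011
  ~b = 11111111000000001111111100000000
  ~d = 11001100110011001100110011001100
  (~b | ~d) = 11111111110011001111111111001100
  ((c & d) & (~b | ~d)) = 00000011000000000000001100000000
  (((d | b) & e) | ((c & d) & (~b | ~d))) = 00010011010101010001001101010101

(((d | b) & e) | ((c & d) & (~b | ~d)))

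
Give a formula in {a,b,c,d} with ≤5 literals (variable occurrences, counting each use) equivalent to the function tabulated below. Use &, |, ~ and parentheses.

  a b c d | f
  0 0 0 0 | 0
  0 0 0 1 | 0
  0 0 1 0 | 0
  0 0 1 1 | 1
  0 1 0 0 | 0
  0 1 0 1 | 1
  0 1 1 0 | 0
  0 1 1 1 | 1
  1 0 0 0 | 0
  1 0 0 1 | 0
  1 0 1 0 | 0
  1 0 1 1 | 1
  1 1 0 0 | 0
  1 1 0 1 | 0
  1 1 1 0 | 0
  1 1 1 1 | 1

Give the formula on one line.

  ~a = 1111111100000000
  (b & ~a) = 0000111100000000
  ((b & ~a) | c) = 0011111100110011
  (d & ((b & ~a) | c)) = 0001010100010001

(d & ((b & ~a) | c))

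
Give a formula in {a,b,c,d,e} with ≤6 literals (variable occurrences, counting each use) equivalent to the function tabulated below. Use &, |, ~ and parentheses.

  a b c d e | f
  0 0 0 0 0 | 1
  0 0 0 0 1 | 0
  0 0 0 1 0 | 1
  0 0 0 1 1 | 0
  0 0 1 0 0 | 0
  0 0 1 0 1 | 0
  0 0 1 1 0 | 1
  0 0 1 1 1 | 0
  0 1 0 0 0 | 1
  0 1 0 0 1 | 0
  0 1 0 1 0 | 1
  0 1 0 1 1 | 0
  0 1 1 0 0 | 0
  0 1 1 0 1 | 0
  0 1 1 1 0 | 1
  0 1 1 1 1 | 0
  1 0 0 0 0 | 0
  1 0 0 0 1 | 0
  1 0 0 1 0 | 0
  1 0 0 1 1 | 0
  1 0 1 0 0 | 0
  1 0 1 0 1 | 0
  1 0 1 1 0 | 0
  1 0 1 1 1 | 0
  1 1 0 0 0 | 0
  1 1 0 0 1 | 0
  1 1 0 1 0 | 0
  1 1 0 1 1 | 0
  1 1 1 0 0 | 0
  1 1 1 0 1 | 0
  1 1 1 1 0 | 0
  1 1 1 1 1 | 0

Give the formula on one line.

(~e & ((d | ~c) & ~a))

  ~e = 10101010101010101010101010101010
  ~c = 11110000111100001111000011110000
  (d | ~c) = 11110011111100111111001111110011
  ~a = 11111111111111110000000000000000
  ((d | ~c) & ~a) = 11110011111100110000000000000000
  (~e & ((d | ~c) & ~a)) = 10100010101000100000000000000000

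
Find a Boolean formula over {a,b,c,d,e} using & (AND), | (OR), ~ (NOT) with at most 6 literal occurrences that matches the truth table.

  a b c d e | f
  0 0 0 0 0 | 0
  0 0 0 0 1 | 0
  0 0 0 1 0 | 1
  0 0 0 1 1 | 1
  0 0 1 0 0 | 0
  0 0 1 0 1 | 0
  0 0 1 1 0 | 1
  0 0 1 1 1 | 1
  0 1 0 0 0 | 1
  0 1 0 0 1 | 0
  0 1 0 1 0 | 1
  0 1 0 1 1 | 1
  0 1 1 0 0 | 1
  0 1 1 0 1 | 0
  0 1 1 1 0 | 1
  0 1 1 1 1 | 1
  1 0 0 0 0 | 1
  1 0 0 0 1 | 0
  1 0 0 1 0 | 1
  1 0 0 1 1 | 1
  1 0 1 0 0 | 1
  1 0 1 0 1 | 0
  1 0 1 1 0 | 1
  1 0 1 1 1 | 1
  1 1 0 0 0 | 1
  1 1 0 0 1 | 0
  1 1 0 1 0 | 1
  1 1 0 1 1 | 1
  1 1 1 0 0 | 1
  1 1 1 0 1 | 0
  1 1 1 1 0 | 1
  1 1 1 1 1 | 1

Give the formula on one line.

(d | (~d & ((~e & a) | (b & ~e))))

  ~d = 11001100110011001100110011001100
  ~e = 10101010101010101010101010101010
  (~e & a) = 00000000000000001010101010101010
  (b & ~e) = 00000000101010100000000010101010
  ((~e & a) | (b & ~e)) = 00000000101010101010101010101010
  (~d & ((~e & a) | (b & ~e))) = 00000000100010001000100010001000
  (d | (~d & ((~e & a) | (b & ~e)))) = 00110011101110111011101110111011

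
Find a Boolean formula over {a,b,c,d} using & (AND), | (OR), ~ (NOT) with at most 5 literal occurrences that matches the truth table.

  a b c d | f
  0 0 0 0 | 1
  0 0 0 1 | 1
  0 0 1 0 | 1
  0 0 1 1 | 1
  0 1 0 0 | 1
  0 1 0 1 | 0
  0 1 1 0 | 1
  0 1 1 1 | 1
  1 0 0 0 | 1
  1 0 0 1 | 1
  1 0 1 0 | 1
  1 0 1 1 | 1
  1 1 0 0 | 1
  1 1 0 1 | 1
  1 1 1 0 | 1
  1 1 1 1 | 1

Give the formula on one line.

(((a | ~b) | ~d) | (c & b))

  ~b = 1111000011110000
  (a | ~b) = 1111000011111111
  ~d = 1010101010101010
  ((a | ~b) | ~d) = 1111101011111111
  (c & b) = 0000001100000011
  (((a | ~b) | ~d) | (c & b)) = 1111101111111111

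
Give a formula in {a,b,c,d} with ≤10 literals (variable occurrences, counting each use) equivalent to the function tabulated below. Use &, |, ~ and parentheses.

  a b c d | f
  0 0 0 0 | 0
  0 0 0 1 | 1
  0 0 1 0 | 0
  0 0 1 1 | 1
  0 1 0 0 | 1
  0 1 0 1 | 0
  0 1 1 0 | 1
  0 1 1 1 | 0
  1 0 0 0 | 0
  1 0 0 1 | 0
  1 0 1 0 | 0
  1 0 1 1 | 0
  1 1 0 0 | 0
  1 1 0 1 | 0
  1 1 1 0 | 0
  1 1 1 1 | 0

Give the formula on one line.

  ~b = 1111000011110000
  ~d = 1010101010101010
  (~d & b) = 0000101000001010
  (~b | (~d & b)) = 1111101011111010
  (d | (~d & b)) = 0101111101011111
  ~a = 1111111100000000
  ((d | (~d & b)) & ~a) = 0101111100000000
  ((~b | (~d & b)) & ((d | (~d & b)) & ~a)) = 0101101000000000

((~b | (~d & b)) & ((d | (~d & b)) & ~a))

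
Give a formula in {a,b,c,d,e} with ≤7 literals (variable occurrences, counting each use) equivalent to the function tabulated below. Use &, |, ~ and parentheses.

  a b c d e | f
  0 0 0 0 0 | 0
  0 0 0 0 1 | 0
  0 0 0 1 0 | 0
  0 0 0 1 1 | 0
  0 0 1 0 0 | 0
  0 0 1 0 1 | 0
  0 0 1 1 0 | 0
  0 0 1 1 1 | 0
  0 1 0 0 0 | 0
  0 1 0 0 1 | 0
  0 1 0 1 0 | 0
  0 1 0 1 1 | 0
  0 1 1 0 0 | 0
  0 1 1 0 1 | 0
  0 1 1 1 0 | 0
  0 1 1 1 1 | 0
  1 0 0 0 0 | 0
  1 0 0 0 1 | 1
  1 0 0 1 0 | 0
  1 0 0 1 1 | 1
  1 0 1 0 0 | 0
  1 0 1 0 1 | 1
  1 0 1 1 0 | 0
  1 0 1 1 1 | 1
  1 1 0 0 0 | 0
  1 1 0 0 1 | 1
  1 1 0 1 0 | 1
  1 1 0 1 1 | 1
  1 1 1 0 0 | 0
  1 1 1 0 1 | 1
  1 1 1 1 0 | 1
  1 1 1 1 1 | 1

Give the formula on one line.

  (d & b) = 00000000001100110000000000110011
  ~a = 11111111111111110000000000000000
  ((d & b) | ~a) = 11111111111111110000000000110011
  (e | ((d & b) | ~a)) = 11111111111111110101010101110111
  ((e | ((d & b) | ~a)) & a) = 00000000000000000101010101110111

((e | ((d & b) | ~a)) & a)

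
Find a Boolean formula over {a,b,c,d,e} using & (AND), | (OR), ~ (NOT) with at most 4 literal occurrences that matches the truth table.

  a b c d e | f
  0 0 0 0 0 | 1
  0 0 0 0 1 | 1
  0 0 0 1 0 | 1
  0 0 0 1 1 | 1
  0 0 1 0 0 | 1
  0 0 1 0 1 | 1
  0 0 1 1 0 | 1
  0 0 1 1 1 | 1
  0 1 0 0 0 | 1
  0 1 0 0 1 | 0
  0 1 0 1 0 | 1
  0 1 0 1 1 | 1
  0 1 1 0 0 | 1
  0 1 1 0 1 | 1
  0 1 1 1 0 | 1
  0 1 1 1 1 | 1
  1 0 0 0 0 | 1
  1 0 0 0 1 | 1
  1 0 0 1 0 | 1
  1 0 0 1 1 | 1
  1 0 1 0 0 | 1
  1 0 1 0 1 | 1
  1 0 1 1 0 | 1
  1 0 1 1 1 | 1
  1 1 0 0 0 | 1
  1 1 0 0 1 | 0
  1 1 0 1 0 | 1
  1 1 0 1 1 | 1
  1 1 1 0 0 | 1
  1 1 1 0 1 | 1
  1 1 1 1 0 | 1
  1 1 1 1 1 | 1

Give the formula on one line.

  ~b = 11111111000000001111111100000000
  ~e = 10101010101010101010101010101010
  (~b | ~e) = 11111111101010101111111110101010
  (c | (~b | ~e)) = 11111111101011111111111110101111
  (d | (c | (~b | ~e))) = 11111111101111111111111110111111

(d | (c | (~b | ~e)))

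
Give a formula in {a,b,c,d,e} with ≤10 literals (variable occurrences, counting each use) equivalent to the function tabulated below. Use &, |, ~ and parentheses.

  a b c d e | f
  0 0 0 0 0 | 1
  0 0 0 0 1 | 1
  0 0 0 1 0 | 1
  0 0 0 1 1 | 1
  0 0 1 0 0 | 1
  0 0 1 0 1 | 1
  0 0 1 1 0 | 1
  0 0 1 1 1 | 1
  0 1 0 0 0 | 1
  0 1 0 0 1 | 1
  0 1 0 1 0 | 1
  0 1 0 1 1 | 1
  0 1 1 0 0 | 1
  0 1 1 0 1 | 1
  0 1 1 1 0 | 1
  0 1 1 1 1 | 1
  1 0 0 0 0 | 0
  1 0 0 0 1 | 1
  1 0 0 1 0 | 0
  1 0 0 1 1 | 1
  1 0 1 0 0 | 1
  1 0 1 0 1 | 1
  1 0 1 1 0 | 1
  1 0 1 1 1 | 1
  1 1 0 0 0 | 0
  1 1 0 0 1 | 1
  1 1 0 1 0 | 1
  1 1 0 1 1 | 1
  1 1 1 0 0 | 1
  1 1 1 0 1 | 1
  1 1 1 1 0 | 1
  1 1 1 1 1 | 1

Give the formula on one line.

((a & e) | ((b & d) | (~a | (c & (b | ~e)))))

  (a & e) = 00000000000000000101010101010101
  (b & d) = 00000000001100110000000000110011
  ~a = 11111111111111110000000000000000
  ~e = 10101010101010101010101010101010
  (b | ~e) = 10101010111111111010101011111111
  (c & (b | ~e)) = 00001010000011110000101000001111
  (~a | (c & (b | ~e))) = 11111111111111110000101000001111
  ((b & d) | (~a | (c & (b | ~e)))) = 11111111111111110000101000111111
  ((a & e) | ((b & d) | (~a | (c & (b | ~e))))) = 11111111111111110101111101111111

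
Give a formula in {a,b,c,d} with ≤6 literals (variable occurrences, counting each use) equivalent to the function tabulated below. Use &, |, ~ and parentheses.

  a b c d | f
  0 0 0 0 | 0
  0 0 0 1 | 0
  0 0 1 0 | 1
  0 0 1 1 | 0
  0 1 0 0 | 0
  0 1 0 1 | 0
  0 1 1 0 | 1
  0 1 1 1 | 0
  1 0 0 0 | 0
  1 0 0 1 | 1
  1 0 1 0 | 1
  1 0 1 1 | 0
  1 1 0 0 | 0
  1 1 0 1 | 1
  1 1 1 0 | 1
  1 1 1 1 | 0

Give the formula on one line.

  (a & d) = 0000000001010101
  ~c = 1100110011001100
  ((a & d) & ~c) = 0000000001000100
  ~d = 1010101010101010
  (c & ~d) = 0010001000100010
  (((a & d) & ~c) | (c & ~d)) = 0010001001100110

(((a & d) & ~c) | (c & ~d))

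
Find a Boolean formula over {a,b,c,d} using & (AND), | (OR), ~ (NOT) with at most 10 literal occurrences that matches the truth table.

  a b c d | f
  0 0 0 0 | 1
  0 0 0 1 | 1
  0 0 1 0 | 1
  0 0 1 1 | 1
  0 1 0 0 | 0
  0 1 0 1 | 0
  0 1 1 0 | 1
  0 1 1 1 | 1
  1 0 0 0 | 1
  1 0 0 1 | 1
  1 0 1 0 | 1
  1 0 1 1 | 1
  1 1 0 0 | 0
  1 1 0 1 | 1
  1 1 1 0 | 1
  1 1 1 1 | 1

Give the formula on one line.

  ~b = 1111000011110000
  (~b | c) = 1111001111110011
  (a & d) = 0000000001010101
  (a | c) = 0011001111111111
  ~d = 1010101010101010
  ((a | c) & ~d) = 0010001010101010
  (((a | c) & ~d) & ~b) = 0010000010100000
  ((a & d) | (((a | c) & ~d) & ~b)) = 0010000011110101
  ((~b | c) | ((a & d) | (((a | c) & ~d) & ~b))) = 1111001111110111

((~b | c) | ((a & d) | (((a | c) & ~d) & ~b)))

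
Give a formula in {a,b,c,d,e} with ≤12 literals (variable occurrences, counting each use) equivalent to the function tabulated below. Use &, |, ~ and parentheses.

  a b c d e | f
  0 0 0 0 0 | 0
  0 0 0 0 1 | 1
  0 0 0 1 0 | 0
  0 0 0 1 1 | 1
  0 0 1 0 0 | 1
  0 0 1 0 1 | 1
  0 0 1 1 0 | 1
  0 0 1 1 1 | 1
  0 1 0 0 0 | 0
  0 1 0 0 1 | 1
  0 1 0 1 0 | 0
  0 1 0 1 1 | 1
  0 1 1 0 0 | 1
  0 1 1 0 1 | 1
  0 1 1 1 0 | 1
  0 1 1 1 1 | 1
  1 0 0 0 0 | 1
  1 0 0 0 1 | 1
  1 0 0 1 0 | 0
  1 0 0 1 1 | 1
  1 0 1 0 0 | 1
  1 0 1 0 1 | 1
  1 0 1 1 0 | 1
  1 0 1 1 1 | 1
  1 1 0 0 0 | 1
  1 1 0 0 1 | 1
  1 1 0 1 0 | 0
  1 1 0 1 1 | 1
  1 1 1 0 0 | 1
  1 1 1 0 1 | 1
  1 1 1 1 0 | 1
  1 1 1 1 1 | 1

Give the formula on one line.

  (b & e) = 00000000010101010000000001010101
  ((b & e) | c) = 00001111010111110000111101011111
  ~d = 11001100110011001100110011001100
  (a | d) = 00110011001100111111111111111111
  ((b & e) | (a | d)) = 00110011011101111111111111111111
  (~d & ((b & e) | (a | d))) = 00000000010001001100110011001100
  (((b & e) | c) | (~d & ((b & e) | (a | d)))) = 00001111010111111100111111011111
  (e | (((b & e) | c) | (~d & ((b & e) | (a | d))))) = 01011111010111111101111111011111

(e | (((b & e) | c) | (~d & ((b & e) | (a | d)))))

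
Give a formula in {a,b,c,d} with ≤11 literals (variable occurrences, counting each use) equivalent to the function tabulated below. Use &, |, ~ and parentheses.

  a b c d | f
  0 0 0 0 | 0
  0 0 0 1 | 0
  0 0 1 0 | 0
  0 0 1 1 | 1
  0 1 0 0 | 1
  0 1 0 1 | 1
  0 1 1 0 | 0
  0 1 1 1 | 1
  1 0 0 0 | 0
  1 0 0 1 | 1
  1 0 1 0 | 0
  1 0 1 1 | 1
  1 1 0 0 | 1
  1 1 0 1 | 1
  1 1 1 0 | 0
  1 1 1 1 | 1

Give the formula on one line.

  (d | b) = 0101111101011111
  (a | c) = 0011001111111111
  ((a | c) | b) = 0011111111111111
  ((d | b) & ((a | c) | b)) = 0001111101011111
  (d & ((d | b) & ((a | c) | b))) = 0001010101010101
  ~b = 1111000011110000
  ~c = 1100110011001100
  (~b | ~c) = 1111110011111100
  ((~b | ~c) & b) = 0000110000001100
  ((d & ((d | b) & ((a | c) | b))) | ((~b | ~c) & b)) = 0001110101011101

((d & ((d | b) & ((a | c) | b))) | ((~b | ~c) & b))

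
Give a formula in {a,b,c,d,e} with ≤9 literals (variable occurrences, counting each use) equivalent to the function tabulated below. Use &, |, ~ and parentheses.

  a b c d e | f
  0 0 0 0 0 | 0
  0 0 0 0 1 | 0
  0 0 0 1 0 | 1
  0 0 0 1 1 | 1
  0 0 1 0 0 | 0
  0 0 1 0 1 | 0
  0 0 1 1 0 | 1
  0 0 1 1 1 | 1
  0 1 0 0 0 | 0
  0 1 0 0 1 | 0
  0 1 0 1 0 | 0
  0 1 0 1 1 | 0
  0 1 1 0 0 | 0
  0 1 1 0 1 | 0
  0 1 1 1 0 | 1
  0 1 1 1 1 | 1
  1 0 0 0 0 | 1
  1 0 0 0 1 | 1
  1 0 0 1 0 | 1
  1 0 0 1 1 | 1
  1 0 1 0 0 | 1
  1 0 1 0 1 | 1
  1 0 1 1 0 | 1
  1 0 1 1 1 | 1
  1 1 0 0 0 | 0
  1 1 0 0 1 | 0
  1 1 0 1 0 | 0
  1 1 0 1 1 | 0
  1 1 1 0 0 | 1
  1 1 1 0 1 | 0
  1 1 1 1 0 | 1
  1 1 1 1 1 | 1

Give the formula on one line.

  (a | d) = 00110011001100111111111111111111
  ~b = 11111111000000001111111100000000
  (~b | c) = 11111111000011111111111100001111
  ~e = 10101010101010101010101010101010
  (d | ~b) = 11111111001100111111111100110011
  (~e | (d | ~b)) = 11111111101110111111111110111011
  ((~b | c) & (~e | (d | ~b))) = 11111111000010111111111100001011
  ((a | d) & ((~b | c) & (~e | (d | ~b)))) = 00110011000000111111111100001011

((a | d) & ((~b | c) & (~e | (d | ~b))))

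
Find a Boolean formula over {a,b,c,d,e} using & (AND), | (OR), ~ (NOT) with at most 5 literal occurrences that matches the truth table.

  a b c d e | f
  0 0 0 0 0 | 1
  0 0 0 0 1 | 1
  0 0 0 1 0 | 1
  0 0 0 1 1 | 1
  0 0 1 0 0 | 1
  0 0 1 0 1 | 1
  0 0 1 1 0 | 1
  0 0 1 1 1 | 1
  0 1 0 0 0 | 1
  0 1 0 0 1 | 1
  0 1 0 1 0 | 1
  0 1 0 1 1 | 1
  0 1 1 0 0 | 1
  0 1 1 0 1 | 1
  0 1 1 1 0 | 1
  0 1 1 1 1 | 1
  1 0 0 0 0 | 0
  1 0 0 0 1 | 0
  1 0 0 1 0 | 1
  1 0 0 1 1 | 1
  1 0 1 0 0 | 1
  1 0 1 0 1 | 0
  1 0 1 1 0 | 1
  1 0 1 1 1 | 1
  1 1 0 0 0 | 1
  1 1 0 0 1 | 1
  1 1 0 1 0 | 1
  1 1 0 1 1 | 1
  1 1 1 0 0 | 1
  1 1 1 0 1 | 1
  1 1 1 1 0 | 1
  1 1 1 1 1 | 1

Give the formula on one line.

(((b | ~a) | d) | (~e & c))

  ~a = 11111111111111110000000000000000
  (b | ~a) = 11111111111111110000000011111111
  ((b | ~a) | d) = 11111111111111110011001111111111
  ~e = 10101010101010101010101010101010
  (~e & c) = 00001010000010100000101000001010
  (((b | ~a) | d) | (~e & c)) = 11111111111111110011101111111111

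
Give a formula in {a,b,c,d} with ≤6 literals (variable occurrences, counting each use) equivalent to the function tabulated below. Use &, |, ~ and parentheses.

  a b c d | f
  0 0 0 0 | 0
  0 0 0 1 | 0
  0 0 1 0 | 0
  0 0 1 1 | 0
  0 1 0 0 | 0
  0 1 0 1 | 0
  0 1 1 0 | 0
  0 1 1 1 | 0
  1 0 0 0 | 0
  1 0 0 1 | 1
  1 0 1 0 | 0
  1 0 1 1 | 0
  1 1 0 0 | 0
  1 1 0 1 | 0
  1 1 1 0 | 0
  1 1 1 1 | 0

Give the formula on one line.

(((~b & d) & (~c | (a & ~d))) & a)

  ~b = 1111000011110000
  (~b & d) = 0101000001010000
  ~c = 1100110011001100
  ~d = 1010101010101010
  (a & ~d) = 0000000010101010
  (~c | (a & ~d)) = 1100110011101110
  ((~b & d) & (~c | (a & ~d))) = 0100000001000000
  (((~b & d) & (~c | (a & ~d))) & a) = 0000000001000000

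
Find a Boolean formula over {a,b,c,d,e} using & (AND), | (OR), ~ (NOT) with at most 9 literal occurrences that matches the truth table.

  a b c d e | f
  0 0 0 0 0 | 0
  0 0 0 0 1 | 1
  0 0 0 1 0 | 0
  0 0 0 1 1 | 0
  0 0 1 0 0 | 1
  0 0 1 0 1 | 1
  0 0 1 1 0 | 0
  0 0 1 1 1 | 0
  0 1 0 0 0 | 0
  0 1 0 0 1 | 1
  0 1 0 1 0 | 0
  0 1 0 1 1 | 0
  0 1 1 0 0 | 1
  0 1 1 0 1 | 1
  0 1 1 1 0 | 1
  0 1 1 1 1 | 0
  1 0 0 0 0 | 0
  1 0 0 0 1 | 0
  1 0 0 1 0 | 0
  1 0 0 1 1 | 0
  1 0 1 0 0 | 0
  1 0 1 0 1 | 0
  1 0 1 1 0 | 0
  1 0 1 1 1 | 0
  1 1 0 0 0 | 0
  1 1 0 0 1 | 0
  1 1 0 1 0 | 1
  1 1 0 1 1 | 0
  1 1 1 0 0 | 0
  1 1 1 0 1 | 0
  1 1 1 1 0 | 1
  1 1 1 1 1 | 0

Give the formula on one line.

(((b & (~e & d)) | (~d & ~a)) & ((e | a) | c))

  ~e = 10101010101010101010101010101010
  (~e & d) = 00100010001000100010001000100010
  (b & (~e & d)) = 00000000001000100000000000100010
  ~d = 11001100110011001100110011001100
  ~a = 11111111111111110000000000000000
  (~d & ~a) = 11001100110011000000000000000000
  ((b & (~e & d)) | (~d & ~a)) = 11001100111011100000000000100010
  (e | a) = 01010101010101011111111111111111
  ((e | a) | c) = 01011111010111111111111111111111
  (((b & (~e & d)) | (~d & ~a)) & ((e | a) | c)) = 01001100010011100000000000100010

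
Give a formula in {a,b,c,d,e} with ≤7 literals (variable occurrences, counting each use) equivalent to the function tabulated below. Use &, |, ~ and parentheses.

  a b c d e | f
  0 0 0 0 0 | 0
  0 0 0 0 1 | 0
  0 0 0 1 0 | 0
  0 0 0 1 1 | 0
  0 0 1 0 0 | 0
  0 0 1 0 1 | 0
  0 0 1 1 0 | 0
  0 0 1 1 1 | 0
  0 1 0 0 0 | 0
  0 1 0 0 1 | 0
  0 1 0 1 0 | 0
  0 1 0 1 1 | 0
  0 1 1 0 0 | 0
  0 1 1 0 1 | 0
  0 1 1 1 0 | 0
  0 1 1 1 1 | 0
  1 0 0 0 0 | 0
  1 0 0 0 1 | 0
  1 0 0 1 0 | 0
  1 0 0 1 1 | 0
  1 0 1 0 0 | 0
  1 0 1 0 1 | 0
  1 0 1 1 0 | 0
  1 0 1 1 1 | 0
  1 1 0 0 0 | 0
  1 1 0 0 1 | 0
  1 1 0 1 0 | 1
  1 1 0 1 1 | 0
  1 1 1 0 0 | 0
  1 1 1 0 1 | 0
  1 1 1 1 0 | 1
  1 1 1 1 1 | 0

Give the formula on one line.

(((a & d) | e) & ((a & ~e) & b))

  (a & d) = 00000000000000000011001100110011
  ((a & d) | e) = 01010101010101010111011101110111
  ~e = 10101010101010101010101010101010
  (a & ~e) = 00000000000000001010101010101010
  ((a & ~e) & b) = 00000000000000000000000010101010
  (((a & d) | e) & ((a & ~e) & b)) = 00000000000000000000000000100010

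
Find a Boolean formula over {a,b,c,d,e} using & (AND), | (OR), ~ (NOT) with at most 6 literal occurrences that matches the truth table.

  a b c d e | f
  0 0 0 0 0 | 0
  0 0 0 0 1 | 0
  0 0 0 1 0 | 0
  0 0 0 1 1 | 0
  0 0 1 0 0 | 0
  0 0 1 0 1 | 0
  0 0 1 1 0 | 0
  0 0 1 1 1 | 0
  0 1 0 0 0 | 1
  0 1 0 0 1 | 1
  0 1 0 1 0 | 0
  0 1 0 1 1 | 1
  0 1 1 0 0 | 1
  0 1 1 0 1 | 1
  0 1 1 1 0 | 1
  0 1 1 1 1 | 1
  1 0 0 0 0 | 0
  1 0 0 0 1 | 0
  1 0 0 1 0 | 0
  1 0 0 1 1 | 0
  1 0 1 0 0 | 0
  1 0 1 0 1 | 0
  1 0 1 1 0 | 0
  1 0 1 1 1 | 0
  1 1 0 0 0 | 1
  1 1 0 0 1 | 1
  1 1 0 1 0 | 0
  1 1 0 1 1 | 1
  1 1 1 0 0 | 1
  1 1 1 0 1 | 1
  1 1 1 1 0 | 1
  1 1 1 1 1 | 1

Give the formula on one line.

((c | (e | ~d)) & b)

  ~d = 11001100110011001100110011001100
  (e | ~d) = 11011101110111011101110111011101
  (c | (e | ~d)) = 11011111110111111101111111011111
  ((c | (e | ~d)) & b) = 00000000110111110000000011011111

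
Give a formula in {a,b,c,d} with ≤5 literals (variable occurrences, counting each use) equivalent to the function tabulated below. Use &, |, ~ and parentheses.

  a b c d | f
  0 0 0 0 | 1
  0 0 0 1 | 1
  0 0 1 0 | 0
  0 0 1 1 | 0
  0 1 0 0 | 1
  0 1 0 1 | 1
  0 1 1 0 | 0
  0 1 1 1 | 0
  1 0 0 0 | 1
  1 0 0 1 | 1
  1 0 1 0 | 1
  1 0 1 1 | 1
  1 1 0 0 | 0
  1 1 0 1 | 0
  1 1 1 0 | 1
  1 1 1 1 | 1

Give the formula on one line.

((c & a) | ((~b | ~a) & ~c))

  (c & a) = 0000000000110011
  ~b = 1111000011110000
  ~a = 1111111100000000
  (~b | ~a) = 1111111111110000
  ~c = 1100110011001100
  ((~b | ~a) & ~c) = 1100110011000000
  ((c & a) | ((~b | ~a) & ~c)) = 1100110011110011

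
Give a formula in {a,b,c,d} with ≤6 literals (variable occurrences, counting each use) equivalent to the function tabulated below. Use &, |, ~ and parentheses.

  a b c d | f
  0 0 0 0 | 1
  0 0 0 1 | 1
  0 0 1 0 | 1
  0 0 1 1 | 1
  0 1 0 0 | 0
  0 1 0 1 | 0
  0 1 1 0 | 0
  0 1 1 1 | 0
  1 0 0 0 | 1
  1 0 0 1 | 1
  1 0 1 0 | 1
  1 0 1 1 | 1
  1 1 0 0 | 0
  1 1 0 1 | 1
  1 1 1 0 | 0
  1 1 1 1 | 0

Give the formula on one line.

(~b | ((d & (~c | ~d)) & a))

  ~b = 1111000011110000
  ~c = 1100110011001100
  ~d = 1010101010101010
  (~c | ~d) = 1110111011101110
  (d & (~c | ~d)) = 0100010001000100
  ((d & (~c | ~d)) & a) = 0000000001000100
  (~b | ((d & (~c | ~d)) & a)) = 1111000011110100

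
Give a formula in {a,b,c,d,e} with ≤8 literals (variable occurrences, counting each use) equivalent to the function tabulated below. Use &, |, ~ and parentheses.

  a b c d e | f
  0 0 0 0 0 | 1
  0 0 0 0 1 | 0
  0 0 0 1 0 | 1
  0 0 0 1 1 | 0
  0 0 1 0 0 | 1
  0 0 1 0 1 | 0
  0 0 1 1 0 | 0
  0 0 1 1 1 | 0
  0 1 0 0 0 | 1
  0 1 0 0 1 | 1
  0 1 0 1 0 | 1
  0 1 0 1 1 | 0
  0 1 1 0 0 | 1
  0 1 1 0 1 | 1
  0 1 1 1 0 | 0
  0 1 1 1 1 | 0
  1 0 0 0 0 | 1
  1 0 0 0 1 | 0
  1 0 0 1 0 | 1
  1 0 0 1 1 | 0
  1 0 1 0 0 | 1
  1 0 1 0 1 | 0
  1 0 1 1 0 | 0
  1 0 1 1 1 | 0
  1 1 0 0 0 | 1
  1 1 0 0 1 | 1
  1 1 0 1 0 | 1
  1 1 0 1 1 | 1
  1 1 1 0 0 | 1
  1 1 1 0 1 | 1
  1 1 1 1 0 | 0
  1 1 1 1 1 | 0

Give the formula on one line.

(((~c | ~d) & (~e | b)) & (~e | (~d | (a & e))))

  ~c = 11110000111100001111000011110000
  ~d = 11001100110011001100110011001100
  (~c | ~d) = 11111100111111001111110011111100
  ~e = 10101010101010101010101010101010
  (~e | b) = 10101010111111111010101011111111
  ((~c | ~d) & (~e | b)) = 10101000111111001010100011111100
  (a & e) = 00000000000000000101010101010101
  (~d | (a & e)) = 11001100110011001101110111011101
  (~e | (~d | (a & e))) = 11101110111011101111111111111111
  (((~c | ~d) & (~e | b)) & (~e | (~d | (a & e)))) = 10101000111011001010100011111100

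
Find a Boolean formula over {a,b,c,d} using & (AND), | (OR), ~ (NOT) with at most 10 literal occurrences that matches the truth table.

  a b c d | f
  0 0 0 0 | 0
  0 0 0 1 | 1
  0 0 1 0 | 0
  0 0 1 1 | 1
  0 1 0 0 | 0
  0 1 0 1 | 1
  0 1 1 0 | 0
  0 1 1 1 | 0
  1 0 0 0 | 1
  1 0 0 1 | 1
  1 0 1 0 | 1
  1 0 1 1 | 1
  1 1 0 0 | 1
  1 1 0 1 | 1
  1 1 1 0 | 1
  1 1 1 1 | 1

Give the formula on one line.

  ~b = 1111000011110000
  (a & ~b) = 0000000011110000
  ~c = 1100110011001100
  (d & ~c) = 0100010001000100
  ((a & ~b) | (d & ~c)) = 0100010011110100
  ~a = 1111111100000000
  (((a & ~b) | (d & ~c)) & ~a) = 0100010000000000
  (a | (((a & ~b) | (d & ~c)) & ~a)) = 0100010011111111
  (~b & d) = 0101000001010000
  (a | (~b & d)) = 0101000011111111
  ((a | (((a & ~b) | (d & ~c)) & ~a)) | (a | (~b & d))) = 0101010011111111

((a | (((a & ~b) | (d & ~c)) & ~a)) | (a | (~b & d)))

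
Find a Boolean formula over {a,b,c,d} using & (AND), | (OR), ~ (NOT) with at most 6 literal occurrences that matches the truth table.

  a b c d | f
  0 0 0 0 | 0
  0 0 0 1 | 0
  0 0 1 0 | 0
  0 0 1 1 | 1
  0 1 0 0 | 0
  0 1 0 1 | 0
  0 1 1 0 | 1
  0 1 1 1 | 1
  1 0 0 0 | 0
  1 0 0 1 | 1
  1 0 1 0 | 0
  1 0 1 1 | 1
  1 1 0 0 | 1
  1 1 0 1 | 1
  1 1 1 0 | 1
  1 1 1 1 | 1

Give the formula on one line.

((b | d) & (c | a))

  (b | d) = 0101111101011111
  (c | a) = 0011001111111111
  ((b | d) & (c | a)) = 0001001101011111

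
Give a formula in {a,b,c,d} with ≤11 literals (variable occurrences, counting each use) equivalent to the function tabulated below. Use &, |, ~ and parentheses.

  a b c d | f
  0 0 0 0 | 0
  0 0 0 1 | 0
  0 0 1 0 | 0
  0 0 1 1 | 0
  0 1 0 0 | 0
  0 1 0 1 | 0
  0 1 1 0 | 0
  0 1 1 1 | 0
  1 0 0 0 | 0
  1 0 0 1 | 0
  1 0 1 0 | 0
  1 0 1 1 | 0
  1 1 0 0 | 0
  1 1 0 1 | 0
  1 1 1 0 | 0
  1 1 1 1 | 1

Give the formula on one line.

(((~d | c) & (d & b)) & ((a & c) & (d | ~c)))

  ~d = 1010101010101010
  (~d | c) = 1011101110111011
  (d & b) = 0000010100000101
  ((~d | c) & (d & b)) = 0000000100000001
  (a & c) = 0000000000110011
  ~c = 1100110011001100
  (d | ~c) = 1101110111011101
  ((a & c) & (d | ~c)) = 0000000000010001
  (((~d | c) & (d & b)) & ((a & c) & (d | ~c))) = 0000000000000001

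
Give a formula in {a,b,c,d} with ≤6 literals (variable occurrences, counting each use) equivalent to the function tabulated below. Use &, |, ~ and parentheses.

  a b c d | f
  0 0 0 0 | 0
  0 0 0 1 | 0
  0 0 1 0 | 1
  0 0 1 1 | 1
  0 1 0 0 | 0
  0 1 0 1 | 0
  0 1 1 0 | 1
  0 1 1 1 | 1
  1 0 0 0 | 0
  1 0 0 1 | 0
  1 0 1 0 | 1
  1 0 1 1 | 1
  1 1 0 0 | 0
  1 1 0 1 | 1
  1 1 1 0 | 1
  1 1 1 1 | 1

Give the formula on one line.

  (a & d) = 0000000001010101
  (b & (a & d)) = 0000000000000101
  ((b & (a & d)) | c) = 0011001100110111
  (b & ((b & (a & d)) | c)) = 0000001100000111
  ((b & ((b & (a & d)) | c)) | c) = 0011001100110111

((b & ((b & (a & d)) | c)) | c)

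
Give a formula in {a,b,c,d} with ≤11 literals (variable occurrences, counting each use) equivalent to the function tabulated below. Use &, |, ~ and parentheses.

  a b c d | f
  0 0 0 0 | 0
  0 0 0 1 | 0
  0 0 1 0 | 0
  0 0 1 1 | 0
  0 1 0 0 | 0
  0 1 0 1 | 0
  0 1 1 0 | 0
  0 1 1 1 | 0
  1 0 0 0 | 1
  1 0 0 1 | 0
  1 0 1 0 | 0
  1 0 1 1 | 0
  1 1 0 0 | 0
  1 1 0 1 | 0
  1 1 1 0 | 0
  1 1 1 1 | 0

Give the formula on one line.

((~d & ((a & (~c & ~d)) | d)) & ((d & ~c) | (a & ~b)))

  ~d = 1010101010101010
  ~c = 1100110011001100
  (~c & ~d) = 1000100010001000
  (a & (~c & ~d)) = 0000000010001000
  ((a & (~c & ~d)) | d) = 0101010111011101
  (~d & ((a & (~c & ~d)) | d)) = 0000000010001000
  (d & ~c) = 0100010001000100
  ~b = 1111000011110000
  (a & ~b) = 0000000011110000
  ((d & ~c) | (a & ~b)) = 0100010011110100
  ((~d & ((a & (~c & ~d)) | d)) & ((d & ~c) | (a & ~b))) = 0000000010000000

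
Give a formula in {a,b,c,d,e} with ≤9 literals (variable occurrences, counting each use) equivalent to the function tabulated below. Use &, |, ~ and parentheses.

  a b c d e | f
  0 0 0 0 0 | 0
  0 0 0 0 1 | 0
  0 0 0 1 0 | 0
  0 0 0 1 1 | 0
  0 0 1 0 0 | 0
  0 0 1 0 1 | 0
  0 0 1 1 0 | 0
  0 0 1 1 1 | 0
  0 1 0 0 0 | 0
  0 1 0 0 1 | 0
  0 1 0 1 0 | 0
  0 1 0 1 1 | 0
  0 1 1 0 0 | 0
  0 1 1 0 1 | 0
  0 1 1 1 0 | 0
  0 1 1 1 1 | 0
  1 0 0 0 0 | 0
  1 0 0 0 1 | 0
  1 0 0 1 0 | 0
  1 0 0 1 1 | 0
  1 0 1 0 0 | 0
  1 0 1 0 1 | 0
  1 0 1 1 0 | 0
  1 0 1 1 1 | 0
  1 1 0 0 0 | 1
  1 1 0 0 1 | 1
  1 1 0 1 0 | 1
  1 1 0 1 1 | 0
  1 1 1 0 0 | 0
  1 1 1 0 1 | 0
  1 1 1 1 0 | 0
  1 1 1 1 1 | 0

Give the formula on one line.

  ~e = 10101010101010101010101010101010
  ~d = 11001100110011001100110011001100
  (~e | ~d) = 11101110111011101110111011101110
  (a | d) = 00110011001100111111111111111111
  ((~e | ~d) & (a | d)) = 00100010001000101110111011101110
  ~c = 11110000111100001111000011110000
  (b & ~c) = 00000000111100000000000011110000
  (((~e | ~d) & (a | d)) & (b & ~c)) = 00000000001000000000000011100000
  ((((~e | ~d) & (a | d)) & (b & ~c)) & a) = 00000000000000000000000011100000

((((~e | ~d) & (a | d)) & (b & ~c)) & a)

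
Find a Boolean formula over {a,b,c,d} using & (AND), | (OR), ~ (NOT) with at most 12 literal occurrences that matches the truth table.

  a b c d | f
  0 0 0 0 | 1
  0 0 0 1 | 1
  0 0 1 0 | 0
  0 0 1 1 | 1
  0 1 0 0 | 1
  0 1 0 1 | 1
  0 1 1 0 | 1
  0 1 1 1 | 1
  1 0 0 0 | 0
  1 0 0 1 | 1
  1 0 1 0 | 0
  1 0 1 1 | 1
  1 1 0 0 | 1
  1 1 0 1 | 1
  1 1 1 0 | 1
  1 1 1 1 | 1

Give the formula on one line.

(((a | ((~b | a) & ~c)) & (~a & (~b | a))) | (d | b))

  ~b = 1111000011110000
  (~b | a) = 1111000011111111
  ~c = 1100110011001100
  ((~b | a) & ~c) = 1100000011001100
  (a | ((~b | a) & ~c)) = 1100000011111111
  ~a = 1111111100000000
  (~a & (~b | a)) = 1111000000000000
  ((a | ((~b | a) & ~c)) & (~a & (~b | a))) = 1100000000000000
  (d | b) = 0101111101011111
  (((a | ((~b | a) & ~c)) & (~a & (~b | a))) | (d | b)) = 1101111101011111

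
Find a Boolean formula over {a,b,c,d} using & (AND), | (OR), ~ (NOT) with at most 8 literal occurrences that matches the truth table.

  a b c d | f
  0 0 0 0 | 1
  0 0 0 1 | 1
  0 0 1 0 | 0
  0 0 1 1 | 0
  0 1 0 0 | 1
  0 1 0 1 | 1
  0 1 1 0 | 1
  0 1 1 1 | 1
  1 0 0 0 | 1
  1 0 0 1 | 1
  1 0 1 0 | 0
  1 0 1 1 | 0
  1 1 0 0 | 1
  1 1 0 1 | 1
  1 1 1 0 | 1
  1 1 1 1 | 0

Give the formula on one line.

  ~c = 1100110011001100
  ~d = 1010101010101010
  (b & ~d) = 0000101000001010
  (c & d) = 0001000100010001
  ((b & ~d) | (c & d)) = 0001101100011011
  ~a = 1111111100000000
  (b & ~a) = 0000111100000000
  ((b & ~a) | ~d) = 1010111110101010
  (((b & ~d) | (c & d)) & ((b & ~a) | ~d)) = 0000101100001010
  (~c | (((b & ~d) | (c & d)) & ((b & ~a) | ~d))) = 1100111111001110

(~c | (((b & ~d) | (c & d)) & ((b & ~a) | ~d)))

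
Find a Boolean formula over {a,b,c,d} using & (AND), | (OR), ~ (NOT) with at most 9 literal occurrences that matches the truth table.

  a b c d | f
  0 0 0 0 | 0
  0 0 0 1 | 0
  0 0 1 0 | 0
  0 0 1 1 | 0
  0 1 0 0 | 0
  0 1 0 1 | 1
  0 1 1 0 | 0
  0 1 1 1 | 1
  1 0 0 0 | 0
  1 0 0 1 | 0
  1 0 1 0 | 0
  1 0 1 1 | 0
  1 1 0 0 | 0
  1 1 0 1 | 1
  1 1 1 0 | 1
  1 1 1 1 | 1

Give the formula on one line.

(((d | ~a) | c) & (b & ((d & b) | a)))

  ~a = 1111111100000000
  (d | ~a) = 1111111101010101
  ((d | ~a) | c) = 1111111101110111
  (d & b) = 0000010100000101
  ((d & b) | a) = 0000010111111111
  (b & ((d & b) | a)) = 0000010100001111
  (((d | ~a) | c) & (b & ((d & b) | a))) = 0000010100000111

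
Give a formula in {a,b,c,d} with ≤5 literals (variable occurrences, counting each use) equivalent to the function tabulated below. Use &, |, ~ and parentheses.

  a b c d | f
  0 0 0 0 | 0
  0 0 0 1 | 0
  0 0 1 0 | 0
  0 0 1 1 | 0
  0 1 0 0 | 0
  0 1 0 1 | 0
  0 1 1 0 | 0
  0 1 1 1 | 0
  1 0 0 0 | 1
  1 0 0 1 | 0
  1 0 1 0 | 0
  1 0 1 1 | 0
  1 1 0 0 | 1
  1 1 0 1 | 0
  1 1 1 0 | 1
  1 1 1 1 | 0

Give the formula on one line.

  ~d = 1010101010101010
  (d | a) = 0101010111111111
  ~c = 1100110011001100
  (b | ~c) = 1100111111001111
  ((d | a) & (b | ~c)) = 0100010111001111
  (~d & ((d | a) & (b | ~c))) = 0000000010001010

(~d & ((d | a) & (b | ~c)))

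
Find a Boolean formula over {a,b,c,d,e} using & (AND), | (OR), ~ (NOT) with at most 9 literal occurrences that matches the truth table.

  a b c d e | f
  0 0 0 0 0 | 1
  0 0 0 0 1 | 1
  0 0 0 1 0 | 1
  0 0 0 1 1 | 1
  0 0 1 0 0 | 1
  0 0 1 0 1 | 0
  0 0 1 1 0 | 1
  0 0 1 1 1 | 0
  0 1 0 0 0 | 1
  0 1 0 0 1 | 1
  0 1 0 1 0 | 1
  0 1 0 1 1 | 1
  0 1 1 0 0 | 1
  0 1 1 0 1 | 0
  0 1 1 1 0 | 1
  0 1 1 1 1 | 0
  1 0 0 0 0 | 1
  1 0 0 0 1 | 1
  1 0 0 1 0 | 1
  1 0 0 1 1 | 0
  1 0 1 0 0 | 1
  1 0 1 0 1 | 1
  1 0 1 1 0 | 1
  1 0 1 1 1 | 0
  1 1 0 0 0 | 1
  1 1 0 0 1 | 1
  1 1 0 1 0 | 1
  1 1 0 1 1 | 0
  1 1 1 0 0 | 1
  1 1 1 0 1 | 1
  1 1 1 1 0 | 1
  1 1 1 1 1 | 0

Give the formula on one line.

  ~c = 11110000111100001111000011110000
  ~a = 11111111111111110000000000000000
  ~d = 11001100110011001100110011001100
  (~a | ~d) = 11111111111111111100110011001100
  (~c & (~a | ~d)) = 11110000111100001100000011000000
  ((~c & (~a | ~d)) & e) = 01010000010100000100000001000000
  ~e = 10101010101010101010101010101010
  (a & ~d) = 00000000000000001100110011001100
  (~e | (a & ~d)) = 10101010101010101110111011101110
  (((~c & (~a | ~d)) & e) | (~e | (a & ~d))) = 11111010111110101110111011101110

(((~c & (~a | ~d)) & e) | (~e | (a & ~d)))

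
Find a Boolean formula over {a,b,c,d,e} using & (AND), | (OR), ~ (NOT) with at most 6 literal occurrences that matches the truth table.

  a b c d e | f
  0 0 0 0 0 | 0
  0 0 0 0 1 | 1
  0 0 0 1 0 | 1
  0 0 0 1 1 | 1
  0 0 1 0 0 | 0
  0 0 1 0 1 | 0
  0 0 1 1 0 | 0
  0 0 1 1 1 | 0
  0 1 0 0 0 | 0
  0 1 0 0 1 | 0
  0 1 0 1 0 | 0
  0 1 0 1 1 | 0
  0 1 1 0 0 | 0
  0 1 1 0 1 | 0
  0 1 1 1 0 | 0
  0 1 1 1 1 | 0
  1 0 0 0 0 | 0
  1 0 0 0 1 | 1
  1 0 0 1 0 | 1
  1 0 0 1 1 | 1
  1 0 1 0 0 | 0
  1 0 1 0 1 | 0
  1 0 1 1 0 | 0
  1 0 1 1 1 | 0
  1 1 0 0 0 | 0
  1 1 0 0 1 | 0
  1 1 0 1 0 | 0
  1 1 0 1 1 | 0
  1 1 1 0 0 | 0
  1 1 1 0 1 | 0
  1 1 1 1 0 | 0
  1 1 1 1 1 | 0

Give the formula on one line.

  ~b = 11111111000000001111111100000000
  ~c = 11110000111100001111000011110000
  (~b & ~c) = 11110000000000001111000000000000
  (~b & e) = 01010101000000000101010100000000
  ((~b & e) | d) = 01110111001100110111011100110011
  ((~b & ~c) & ((~b & e) | d)) = 01110000000000000111000000000000

((~b & ~c) & ((~b & e) | d))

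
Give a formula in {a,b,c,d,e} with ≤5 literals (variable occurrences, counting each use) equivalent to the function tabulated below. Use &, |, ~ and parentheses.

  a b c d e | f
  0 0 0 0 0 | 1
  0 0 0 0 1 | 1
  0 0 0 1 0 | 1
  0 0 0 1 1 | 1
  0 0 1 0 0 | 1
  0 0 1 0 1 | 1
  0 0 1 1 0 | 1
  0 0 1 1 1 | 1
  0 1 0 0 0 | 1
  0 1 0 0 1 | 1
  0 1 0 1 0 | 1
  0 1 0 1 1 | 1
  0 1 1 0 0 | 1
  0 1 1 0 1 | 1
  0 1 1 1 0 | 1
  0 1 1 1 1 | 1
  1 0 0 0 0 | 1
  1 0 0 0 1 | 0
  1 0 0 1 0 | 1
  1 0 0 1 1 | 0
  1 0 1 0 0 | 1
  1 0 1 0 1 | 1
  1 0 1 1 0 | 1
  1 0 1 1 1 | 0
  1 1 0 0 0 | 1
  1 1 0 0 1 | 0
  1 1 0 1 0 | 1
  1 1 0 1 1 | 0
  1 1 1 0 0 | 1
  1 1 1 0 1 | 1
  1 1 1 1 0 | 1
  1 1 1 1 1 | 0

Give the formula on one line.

  ~a = 11111111111111110000000000000000
  ~e = 10101010101010101010101010101010
  (~a | ~e) = 11111111111111111010101010101010
  ~d = 11001100110011001100110011001100
  (c & ~d) = 00001100000011000000110000001100
  ((~a | ~e) | (c & ~d)) = 11111111111111111010111010101110

((~a | ~e) | (c & ~d))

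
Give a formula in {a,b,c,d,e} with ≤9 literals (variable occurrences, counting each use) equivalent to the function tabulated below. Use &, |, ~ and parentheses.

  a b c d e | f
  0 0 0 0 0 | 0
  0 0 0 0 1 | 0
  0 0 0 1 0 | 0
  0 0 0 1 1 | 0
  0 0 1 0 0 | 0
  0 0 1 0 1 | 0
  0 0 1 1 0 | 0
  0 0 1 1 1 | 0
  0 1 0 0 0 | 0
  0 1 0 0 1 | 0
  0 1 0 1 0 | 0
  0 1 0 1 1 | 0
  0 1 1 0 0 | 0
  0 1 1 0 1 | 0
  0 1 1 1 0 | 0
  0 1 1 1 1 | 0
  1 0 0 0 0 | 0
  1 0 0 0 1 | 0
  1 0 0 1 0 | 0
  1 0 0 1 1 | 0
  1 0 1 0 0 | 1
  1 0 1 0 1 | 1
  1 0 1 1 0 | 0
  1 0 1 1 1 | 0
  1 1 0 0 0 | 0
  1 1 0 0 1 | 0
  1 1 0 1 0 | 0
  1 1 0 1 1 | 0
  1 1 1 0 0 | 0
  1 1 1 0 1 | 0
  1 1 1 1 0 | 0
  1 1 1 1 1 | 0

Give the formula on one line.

(((b | (c & d)) | a) & ((c & ~d) & (d | ~b)))

  (c & d) = 00000011000000110000001100000011
  (b | (c & d)) = 00000011111111110000001111111111
  ((b | (c & d)) | a) = 00000011111111111111111111111111
  ~d = 11001100110011001100110011001100
  (c & ~d) = 00001100000011000000110000001100
  ~b = 11111111000000001111111100000000
  (d | ~b) = 11111111001100111111111100110011
  ((c & ~d) & (d | ~b)) = 00001100000000000000110000000000
  (((b | (c & d)) | a) & ((c & ~d) & (d | ~b))) = 00000000000000000000110000000000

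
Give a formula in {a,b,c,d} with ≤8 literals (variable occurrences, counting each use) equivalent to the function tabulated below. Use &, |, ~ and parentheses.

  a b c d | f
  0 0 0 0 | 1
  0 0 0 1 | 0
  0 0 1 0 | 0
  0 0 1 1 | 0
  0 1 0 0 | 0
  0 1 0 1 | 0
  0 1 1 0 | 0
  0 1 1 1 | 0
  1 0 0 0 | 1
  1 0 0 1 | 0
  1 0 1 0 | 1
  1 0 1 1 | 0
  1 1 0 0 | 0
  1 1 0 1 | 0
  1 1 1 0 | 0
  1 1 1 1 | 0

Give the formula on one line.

(((~c | a) & (~b & (b | (a | ~d)))) & ~d)

  ~c = 1100110011001100
  (~c | a) = 1100110011111111
  ~b = 1111000011110000
  ~d = 1010101010101010
  (a | ~d) = 1010101011111111
  (b | (a | ~d)) = 1010111111111111
  (~b & (b | (a | ~d))) = 1010000011110000
  ((~c | a) & (~b & (b | (a | ~d)))) = 1000000011110000
  (((~c | a) & (~b & (b | (a | ~d)))) & ~d) = 1000000010100000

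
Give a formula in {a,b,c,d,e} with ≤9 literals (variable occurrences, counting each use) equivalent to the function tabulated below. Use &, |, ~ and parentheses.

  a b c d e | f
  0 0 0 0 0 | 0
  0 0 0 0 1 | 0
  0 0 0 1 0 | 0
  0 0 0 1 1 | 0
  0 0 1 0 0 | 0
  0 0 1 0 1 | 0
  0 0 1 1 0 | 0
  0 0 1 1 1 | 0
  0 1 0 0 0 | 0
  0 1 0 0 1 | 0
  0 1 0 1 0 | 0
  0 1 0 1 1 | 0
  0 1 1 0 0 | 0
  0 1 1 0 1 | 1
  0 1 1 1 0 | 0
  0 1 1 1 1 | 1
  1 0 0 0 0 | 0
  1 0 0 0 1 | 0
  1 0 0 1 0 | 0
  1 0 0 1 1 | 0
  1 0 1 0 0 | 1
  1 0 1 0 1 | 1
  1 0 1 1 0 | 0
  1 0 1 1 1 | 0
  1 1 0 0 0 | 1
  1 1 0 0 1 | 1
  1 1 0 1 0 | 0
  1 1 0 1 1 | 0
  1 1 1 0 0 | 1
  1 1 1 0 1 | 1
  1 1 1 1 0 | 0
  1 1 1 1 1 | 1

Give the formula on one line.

  (b | c) = 00001111111111110000111111111111
  ~d = 11001100110011001100110011001100
  (~d & a) = 00000000000000001100110011001100
  ((b | c) & (~d & a)) = 00000000000000000000110011001100
  (e & c) = 00000101000001010000010100000101
  (b & (e & c)) = 00000000000001010000000000000101
  (((b | c) & (~d & a)) | (b & (e & c))) = 00000000000001010000110011001101

(((b | c) & (~d & a)) | (b & (e & c)))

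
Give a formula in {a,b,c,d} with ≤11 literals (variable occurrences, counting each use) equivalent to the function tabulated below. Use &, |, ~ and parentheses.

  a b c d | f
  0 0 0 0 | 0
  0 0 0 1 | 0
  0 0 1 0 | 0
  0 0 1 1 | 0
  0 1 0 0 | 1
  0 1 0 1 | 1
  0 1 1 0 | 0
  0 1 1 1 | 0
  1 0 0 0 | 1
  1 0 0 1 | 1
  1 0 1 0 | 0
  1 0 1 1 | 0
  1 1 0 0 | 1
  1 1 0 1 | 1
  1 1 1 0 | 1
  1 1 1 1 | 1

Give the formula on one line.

  ~c = 1100110011001100
  (~c & a) = 0000000011001100
  ((~c & a) | b) = 0000111111001111
  (((~c & a) | b) & a) = 0000000011001111
  ((((~c & a) | b) & a) | b) = 0000111111001111
  ~b = 1111000011110000
  (a | ~c) = 1100110011111111
  (~b | (a | ~c)) = 1111110011111111
  (((((~c & a) | b) & a) | b) & (~b | (a | ~c))) = 0000110011001111

(((((~c & a) | b) & a) | b) & (~b | (a | ~c)))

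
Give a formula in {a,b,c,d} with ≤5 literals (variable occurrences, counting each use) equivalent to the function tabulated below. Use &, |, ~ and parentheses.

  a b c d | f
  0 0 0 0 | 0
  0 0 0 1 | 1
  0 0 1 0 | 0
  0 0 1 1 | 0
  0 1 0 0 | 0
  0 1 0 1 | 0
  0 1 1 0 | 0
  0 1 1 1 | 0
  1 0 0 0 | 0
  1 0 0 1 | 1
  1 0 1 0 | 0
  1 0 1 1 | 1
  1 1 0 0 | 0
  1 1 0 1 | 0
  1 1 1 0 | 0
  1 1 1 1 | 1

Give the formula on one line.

  ~c = 1100110011001100
  (~c | a) = 1100110011111111
  ~b = 1111000011110000
  (c | ~b) = 1111001111110011
  (d & (c | ~b)) = 0101000101010001
  ((~c | a) & (d & (c | ~b))) = 0100000001010001

((~c | a) & (d & (c | ~b)))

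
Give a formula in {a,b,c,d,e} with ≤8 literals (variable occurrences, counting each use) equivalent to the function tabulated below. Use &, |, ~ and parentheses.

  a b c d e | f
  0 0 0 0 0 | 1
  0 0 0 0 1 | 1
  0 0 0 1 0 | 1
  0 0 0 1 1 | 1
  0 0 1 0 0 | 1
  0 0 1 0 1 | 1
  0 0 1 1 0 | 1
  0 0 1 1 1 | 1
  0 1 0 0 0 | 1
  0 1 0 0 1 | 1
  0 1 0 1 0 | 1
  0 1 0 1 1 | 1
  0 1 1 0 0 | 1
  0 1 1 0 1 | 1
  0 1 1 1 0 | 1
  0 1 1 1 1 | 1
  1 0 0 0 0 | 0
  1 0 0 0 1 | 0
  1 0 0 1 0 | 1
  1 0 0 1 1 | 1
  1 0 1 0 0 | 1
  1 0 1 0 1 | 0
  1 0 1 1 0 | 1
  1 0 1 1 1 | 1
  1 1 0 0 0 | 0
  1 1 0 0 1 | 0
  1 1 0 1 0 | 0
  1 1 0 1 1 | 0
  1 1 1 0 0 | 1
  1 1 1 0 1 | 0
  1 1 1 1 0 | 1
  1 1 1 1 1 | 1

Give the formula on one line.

(((a & ((d & c) | (~e & c))) | (~b & d)) | ~a)

  (d & c) = 00000011000000110000001100000011
  ~e = 10101010101010101010101010101010
  (~e & c) = 00001010000010100000101000001010
  ((d & c) | (~e & c)) = 00001011000010110000101100001011
  (a & ((d & c) | (~e & c))) = 00000000000000000000101100001011
  ~b = 11111111000000001111111100000000
  (~b & d) = 00110011000000000011001100000000
  ((a & ((d & c) | (~e & c))) | (~b & d)) = 00110011000000000011101100001011
  ~a = 11111111111111110000000000000000
  (((a & ((d & c) | (~e & c))) | (~b & d)) | ~a) = 11111111111111110011101100001011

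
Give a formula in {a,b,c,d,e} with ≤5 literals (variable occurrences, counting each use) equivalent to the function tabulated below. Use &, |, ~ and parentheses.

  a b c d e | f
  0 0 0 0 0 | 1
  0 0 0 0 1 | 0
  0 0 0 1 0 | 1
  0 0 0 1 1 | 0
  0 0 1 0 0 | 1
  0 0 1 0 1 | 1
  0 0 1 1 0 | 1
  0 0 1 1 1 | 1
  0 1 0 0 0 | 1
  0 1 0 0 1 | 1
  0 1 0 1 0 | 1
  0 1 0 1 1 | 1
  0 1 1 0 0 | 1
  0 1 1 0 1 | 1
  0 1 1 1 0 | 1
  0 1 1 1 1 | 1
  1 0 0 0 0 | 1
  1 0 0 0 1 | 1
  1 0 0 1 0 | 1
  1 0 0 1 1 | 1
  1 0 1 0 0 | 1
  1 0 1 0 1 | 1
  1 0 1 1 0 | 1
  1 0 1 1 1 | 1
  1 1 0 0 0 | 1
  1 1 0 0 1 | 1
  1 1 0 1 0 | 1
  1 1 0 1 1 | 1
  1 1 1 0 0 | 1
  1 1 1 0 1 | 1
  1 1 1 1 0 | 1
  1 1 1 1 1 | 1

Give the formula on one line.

((b | a) | (c | ~e))

  (b | a) = 00000000111111111111111111111111
  ~e = 10101010101010101010101010101010
  (c | ~e) = 10101111101011111010111110101111
  ((b | a) | (c | ~e)) = 10101111111111111111111111111111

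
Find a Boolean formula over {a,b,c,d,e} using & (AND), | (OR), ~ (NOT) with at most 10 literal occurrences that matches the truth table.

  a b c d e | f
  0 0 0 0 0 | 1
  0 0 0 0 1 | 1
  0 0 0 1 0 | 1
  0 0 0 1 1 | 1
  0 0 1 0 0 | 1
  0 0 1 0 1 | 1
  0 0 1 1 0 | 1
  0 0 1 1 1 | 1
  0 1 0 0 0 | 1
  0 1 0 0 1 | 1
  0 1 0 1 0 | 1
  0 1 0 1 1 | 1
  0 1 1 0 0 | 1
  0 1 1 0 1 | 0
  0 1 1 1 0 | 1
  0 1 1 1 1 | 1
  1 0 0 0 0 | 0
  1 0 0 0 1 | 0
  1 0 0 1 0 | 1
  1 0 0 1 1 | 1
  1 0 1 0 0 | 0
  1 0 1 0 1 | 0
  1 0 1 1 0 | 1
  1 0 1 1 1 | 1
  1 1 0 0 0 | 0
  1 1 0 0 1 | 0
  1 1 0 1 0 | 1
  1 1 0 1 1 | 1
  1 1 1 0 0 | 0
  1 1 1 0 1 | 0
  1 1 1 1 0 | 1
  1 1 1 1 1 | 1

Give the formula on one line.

  ~a = 11111111111111110000000000000000
  ~b = 11111111000000001111111100000000
  (~b & e) = 01010101000000000101010100000000
  ~c = 11110000111100001111000011110000
  ~e = 10101010101010101010101010101010
  (a | ~e) = 10101010101010101111111111111111
  (~c | (a | ~e)) = 11111010111110101111111111111111
  ((~b & e) | (~c | (a | ~e))) = 11111111111110101111111111111111
  (~a & ((~b & e) | (~c | (a | ~e)))) = 11111111111110100000000000000000
  ((~a & ((~b & e) | (~c | (a | ~e)))) | d) = 11111111111110110011001100110011

((~a & ((~b & e) | (~c | (a | ~e)))) | d)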